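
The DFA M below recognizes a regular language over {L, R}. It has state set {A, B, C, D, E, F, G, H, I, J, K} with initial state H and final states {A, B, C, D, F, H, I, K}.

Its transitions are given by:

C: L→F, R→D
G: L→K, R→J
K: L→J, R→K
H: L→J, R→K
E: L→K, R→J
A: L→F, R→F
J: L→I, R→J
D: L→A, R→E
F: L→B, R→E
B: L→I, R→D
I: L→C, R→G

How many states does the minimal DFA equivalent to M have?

5

Initial partition by acceptance: {A,B,C,D,F,H,I,K} | {E,G,J}.
Refine {A,B,C,D,F,H,I,K} on symbol L: members go to different blocks, giving {A,B,C,D,F,I} and {H,K}.
Refine {A,B,C,D,F,I} on symbol R: members go to different blocks, giving {A,B,C} and {D,F,I}.
Split {E,G,J} by δ(·,L) → {E,G} and {J}.
The partition is now stable with 5 blocks: {A,B,C} | {E,G} | {H,K} | {D,F,I} | {J}.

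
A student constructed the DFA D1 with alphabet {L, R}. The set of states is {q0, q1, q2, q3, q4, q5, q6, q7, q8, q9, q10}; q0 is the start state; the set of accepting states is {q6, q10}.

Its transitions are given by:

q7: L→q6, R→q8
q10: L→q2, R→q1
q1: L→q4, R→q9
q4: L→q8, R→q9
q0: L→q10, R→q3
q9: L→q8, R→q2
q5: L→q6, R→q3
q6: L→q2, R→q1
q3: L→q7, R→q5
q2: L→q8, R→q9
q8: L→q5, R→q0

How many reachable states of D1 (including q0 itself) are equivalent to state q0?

3

Every state is reachable, so we keep all 11.
P0 = {q6,q10} | {q0,q1,q2,q3,q4,q5,q7,q8,q9}.
Split {q0,q1,q2,q3,q4,q5,q7,q8,q9} by δ(·,L) → {q1,q2,q3,q4,q8,q9} and {q0,q5,q7}.
On input L, block {q1,q2,q3,q4,q8,q9} splits into {q1,q2,q4,q9} and {q3,q8}.
On input L, block {q1,q2,q4,q9} splits into {q2,q4,q9} and {q1}.
Stable partition: {q6,q10} | {q2,q4,q9} | {q0,q5,q7} | {q3,q8} | {q1} — 5 equivalence classes.
The equivalence class containing q0 is {q0,q5,q7}, of size 3.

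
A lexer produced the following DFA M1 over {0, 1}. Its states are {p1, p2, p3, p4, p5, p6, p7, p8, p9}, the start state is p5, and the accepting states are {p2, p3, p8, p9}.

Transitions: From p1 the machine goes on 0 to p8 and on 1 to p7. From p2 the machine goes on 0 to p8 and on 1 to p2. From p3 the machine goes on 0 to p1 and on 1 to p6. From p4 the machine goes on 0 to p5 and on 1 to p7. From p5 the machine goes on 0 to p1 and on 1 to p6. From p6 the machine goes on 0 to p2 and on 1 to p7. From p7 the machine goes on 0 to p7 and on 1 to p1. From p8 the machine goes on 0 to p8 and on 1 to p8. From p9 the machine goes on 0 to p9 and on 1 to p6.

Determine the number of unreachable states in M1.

3

Starting at p5 and following transitions, the reachable set is {p1, p2, p5, p6, p7, p8}. That leaves p3, p4, p9 unreachable — 3 in total.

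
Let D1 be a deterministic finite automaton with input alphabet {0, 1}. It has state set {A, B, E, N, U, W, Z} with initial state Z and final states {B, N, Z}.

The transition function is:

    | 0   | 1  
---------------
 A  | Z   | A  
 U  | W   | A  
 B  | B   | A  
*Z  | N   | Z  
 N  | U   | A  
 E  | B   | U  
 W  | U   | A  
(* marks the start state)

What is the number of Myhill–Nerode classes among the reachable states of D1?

4

States {B,E} cannot be reached from the start state, so discard them.
P0 = {N,Z} | {A,U,W}.
On input 0, block {N,Z} splits into {Z} and {N}.
Split {A,U,W} by δ(·,0) → {U,W} and {A}.
The partition is now stable with 4 blocks: {Z} | {U,W} | {N} | {A}.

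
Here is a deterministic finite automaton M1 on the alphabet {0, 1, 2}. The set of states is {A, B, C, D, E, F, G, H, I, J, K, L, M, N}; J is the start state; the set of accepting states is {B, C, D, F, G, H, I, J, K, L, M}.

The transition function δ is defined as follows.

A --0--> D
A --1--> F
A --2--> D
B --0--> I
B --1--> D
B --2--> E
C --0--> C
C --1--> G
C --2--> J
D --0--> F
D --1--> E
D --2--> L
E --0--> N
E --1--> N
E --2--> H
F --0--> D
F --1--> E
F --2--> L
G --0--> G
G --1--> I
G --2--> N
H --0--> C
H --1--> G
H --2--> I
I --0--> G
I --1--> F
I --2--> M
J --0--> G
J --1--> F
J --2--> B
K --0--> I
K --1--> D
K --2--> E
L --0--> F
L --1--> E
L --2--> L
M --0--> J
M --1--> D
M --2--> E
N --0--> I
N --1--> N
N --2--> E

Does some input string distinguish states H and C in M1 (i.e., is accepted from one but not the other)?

States {A,K} cannot be reached from the start state, so discard them.
Start with accepting vs non-accepting: {B,C,D,F,G,H,I,J,L,M} | {E,N}.
Split {B,C,D,F,G,H,I,J,L,M} by δ(·,1) → {B,C,G,H,I,J,M} and {D,F,L}.
On input 1, block {B,C,G,H,I,J,M} splits into {B,I,J,M} and {C,G,H}.
Split {B,I,J,M} by δ(·,0) → {B,M} and {I,J}.
Split {E,N} by δ(·,0) → {E} and {N}.
On input 1, block {C,G,H} splits into {C,H} and {G}.
No further refinement is possible. Final partition (7 blocks): {B,M} | {E} | {D,F,L} | {C,H} | {I,J} | {N} | {G}.
H and C lie in the same block of the stable partition, so they are equivalent — no string distinguishes them.

No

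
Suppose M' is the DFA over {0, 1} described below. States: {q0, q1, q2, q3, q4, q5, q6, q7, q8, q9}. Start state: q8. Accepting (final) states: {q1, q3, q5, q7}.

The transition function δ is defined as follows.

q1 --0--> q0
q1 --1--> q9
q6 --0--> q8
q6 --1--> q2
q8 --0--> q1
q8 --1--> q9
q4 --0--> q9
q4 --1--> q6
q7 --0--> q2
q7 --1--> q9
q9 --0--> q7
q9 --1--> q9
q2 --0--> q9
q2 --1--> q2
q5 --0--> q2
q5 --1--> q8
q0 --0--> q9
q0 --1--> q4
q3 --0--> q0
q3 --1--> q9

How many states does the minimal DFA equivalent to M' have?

3

States {q3,q5} cannot be reached from the start state, so discard them.
Start with accepting vs non-accepting: {q1,q7} | {q0,q2,q4,q6,q8,q9}.
Split {q0,q2,q4,q6,q8,q9} by δ(·,0) → {q0,q2,q4,q6} and {q8,q9}.
No further refinement is possible. Final partition (3 blocks): {q1,q7} | {q0,q2,q4,q6} | {q8,q9}.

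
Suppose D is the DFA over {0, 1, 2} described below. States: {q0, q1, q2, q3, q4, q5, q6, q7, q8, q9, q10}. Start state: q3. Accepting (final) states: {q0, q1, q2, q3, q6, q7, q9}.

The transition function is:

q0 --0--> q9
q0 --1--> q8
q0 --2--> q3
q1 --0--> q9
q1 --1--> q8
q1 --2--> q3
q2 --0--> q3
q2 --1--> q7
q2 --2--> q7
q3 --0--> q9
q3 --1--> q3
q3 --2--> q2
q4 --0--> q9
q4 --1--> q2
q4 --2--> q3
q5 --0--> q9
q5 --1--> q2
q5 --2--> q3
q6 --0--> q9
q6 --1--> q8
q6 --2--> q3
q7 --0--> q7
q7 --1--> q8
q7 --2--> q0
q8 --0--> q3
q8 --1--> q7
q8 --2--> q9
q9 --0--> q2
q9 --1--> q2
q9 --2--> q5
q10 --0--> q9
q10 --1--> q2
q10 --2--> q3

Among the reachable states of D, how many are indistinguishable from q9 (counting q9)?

States {q1,q4,q6,q10} cannot be reached from the start state, so discard them.
Start with accepting vs non-accepting: {q0,q2,q3,q7,q9} | {q5,q8}.
Refine {q0,q2,q3,q7,q9} on symbol 1: members go to different blocks, giving {q2,q3,q9} and {q0,q7}.
On input 1, block {q2,q3,q9} splits into {q3,q9} and {q2}.
Refine {q3,q9} on symbol 0: members go to different blocks, giving {q3} and {q9}.
On input 0, block {q5,q8} splits into {q5} and {q8}.
Split {q0,q7} by δ(·,0) → {q0} and {q7}.
The partition is now stable with 7 blocks: {q3} | {q5} | {q0} | {q2} | {q9} | {q8} | {q7}.
The equivalence class containing q9 is {q9}, of size 1.

1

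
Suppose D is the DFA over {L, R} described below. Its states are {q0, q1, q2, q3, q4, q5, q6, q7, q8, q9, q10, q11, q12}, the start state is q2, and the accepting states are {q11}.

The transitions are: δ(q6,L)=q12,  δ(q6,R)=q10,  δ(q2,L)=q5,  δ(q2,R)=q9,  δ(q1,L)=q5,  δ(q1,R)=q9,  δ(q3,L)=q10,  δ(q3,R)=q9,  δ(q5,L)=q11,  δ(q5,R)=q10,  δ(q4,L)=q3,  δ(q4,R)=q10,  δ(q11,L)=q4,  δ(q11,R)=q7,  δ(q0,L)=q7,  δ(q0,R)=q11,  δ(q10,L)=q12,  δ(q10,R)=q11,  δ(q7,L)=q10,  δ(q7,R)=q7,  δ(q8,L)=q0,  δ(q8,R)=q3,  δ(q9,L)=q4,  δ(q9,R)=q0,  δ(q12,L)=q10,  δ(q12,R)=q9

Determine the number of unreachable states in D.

3

BFS from q2 reaches {q0, q2, q3, q4, q5, q7, q9, q10, q11, q12}; the 3 state(s) q1, q6, q8 are never visited.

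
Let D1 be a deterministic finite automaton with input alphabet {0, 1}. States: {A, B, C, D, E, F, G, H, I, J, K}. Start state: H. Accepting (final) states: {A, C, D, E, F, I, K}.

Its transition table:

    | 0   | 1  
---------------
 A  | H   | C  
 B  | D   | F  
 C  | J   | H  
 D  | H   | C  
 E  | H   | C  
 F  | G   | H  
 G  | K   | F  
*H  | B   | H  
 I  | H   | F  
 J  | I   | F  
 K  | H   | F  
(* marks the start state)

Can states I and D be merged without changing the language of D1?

Yes

First remove the unreachable states {A,E}; 9 states remain.
Start with accepting vs non-accepting: {C,D,F,I,K} | {B,G,H,J}.
Refine {C,D,F,I,K} on symbol 1: members go to different blocks, giving {D,I,K} and {C,F}.
On input 0, block {B,G,H,J} splits into {B,G,J} and {H}.
The partition is now stable with 4 blocks: {D,I,K} | {B,G,J} | {C,F} | {H}.
I and D lie in the same block of the stable partition, so they are equivalent — no string distinguishes them.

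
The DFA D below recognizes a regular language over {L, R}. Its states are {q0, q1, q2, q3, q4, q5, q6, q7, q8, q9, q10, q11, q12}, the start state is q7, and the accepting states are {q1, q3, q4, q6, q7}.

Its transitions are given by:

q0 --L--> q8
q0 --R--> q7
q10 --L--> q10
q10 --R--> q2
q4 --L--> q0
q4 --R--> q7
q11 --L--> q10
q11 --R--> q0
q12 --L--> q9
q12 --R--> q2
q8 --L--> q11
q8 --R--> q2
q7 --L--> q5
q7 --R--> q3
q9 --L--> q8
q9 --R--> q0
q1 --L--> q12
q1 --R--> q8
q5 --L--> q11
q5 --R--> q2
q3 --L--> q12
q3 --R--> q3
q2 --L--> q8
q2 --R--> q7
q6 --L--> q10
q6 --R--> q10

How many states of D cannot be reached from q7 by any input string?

3

No path from q7 leads to q1, q4, q6; the other 10 states are all reachable.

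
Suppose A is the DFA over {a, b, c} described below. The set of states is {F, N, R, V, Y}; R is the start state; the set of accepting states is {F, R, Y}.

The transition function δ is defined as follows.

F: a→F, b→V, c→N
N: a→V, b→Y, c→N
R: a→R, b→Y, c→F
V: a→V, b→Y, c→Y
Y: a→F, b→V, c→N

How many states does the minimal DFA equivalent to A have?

All states are reachable from the start state.
Start with accepting vs non-accepting: {F,R,Y} | {N,V}.
Split {F,R,Y} by δ(·,b) → {F,Y} and {R}.
On input c, block {N,V} splits into {N} and {V}.
Stable partition: {F,Y} | {N} | {R} | {V} — 4 equivalence classes.

4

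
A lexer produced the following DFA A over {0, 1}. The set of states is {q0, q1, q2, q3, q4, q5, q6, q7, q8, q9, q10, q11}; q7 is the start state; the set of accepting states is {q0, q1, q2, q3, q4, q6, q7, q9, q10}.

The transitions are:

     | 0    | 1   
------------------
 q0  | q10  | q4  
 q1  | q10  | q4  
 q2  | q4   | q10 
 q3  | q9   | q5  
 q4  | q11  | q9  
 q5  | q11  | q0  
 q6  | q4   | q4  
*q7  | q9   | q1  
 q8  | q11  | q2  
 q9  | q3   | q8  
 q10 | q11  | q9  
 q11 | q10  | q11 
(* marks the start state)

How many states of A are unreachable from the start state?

1

Starting at q7 and following transitions, the reachable set is {q0, q1, q2, q3, q4, q5, q7, q8, q9, q10, q11}. That leaves q6 unreachable — 1 in total.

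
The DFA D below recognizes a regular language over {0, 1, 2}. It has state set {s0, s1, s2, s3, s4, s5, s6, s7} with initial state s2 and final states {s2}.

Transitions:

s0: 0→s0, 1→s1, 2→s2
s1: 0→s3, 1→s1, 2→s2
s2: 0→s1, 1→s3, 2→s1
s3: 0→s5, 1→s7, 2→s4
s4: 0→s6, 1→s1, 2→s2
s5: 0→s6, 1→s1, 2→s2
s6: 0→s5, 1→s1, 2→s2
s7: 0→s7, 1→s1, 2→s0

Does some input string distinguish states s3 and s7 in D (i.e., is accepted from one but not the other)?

Initial partition by acceptance: {s2} | {s0,s1,s3,s4,s5,s6,s7}.
On input 2, block {s0,s1,s3,s4,s5,s6,s7} splits into {s0,s1,s4,s5,s6} and {s3,s7}.
Refine {s0,s1,s4,s5,s6} on symbol 0: members go to different blocks, giving {s0,s4,s5,s6} and {s1}.
On input 0, block {s3,s7} splits into {s3} and {s7}.
No further refinement is possible. Final partition (5 blocks): {s2} | {s0,s4,s5,s6} | {s3} | {s1} | {s7}.
s3 and s7 end up in different blocks, so they are distinguishable. For instance, the string '02' is accepted from only s3.

Yes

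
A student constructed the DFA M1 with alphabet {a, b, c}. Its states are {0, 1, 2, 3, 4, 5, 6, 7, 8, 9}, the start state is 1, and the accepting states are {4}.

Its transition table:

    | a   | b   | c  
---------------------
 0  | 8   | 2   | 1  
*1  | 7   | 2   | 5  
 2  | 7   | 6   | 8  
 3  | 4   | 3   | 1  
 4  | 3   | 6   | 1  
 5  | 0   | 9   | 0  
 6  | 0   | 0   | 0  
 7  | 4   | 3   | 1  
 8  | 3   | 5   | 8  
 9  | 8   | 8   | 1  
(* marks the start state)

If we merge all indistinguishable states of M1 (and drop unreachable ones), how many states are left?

6

All states are reachable from the start state.
Initial partition by acceptance: {4} | {0,1,2,3,5,6,7,8,9}.
Refine {0,1,2,3,5,6,7,8,9} on symbol a: members go to different blocks, giving {0,1,2,5,6,8,9} and {3,7}.
On input a, block {0,1,2,5,6,8,9} splits into {0,5,6,9} and {1,2,8}.
Split {0,5,6,9} by δ(·,a) → {0,9} and {5,6}.
On input b, block {1,2,8} splits into {2,8} and {1}.
The partition is now stable with 6 blocks: {4} | {0,9} | {3,7} | {2,8} | {5,6} | {1}.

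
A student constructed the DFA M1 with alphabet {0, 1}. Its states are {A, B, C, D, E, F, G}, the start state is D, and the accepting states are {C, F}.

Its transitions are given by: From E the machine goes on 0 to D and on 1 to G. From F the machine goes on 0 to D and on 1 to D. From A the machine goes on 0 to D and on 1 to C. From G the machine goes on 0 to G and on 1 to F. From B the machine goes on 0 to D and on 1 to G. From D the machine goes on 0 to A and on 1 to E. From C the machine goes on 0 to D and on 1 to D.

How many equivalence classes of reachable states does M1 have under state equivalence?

Reachable states from the start: {A,C,D,E,F,G}. Unreachable: {B} — drop them.
P0 = {C,F} | {A,D,E,G}.
On input 1, block {A,D,E,G} splits into {A,G} and {D,E}.
On input 0, block {A,G} splits into {A} and {G}.
Split {D,E} by δ(·,0) → {D} and {E}.
The partition is now stable with 5 blocks: {C,F} | {A} | {D} | {G} | {E}.

5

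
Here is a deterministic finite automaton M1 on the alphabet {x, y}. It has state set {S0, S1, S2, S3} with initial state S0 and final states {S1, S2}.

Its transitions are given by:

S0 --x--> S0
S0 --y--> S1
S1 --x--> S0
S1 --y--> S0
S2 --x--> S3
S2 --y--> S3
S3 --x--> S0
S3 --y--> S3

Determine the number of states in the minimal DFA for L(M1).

Reachable states from the start: {S0,S1}. Unreachable: {S2,S3} — drop them.
Initial partition by acceptance: {S1} | {S0}.
The partition is now stable with 2 blocks: {S1} | {S0}.

2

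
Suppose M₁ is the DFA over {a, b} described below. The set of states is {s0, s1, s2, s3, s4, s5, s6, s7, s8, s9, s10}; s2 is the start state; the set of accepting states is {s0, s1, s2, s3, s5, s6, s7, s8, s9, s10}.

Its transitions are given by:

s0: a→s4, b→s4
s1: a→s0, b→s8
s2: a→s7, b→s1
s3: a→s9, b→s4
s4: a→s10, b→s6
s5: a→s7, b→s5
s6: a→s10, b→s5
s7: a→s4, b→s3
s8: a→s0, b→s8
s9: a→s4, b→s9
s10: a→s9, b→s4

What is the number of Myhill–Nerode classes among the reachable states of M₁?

9

Start with accepting vs non-accepting: {s0,s1,s2,s3,s5,s6,s7,s8,s9,s10} | {s4}.
Split {s0,s1,s2,s3,s5,s6,s7,s8,s9,s10} by δ(·,a) → {s1,s2,s3,s5,s6,s8,s10} and {s0,s7,s9}.
On input a, block {s1,s2,s3,s5,s6,s8,s10} splits into {s1,s2,s3,s5,s8,s10} and {s6}.
Refine {s1,s2,s3,s5,s8,s10} on symbol b: members go to different blocks, giving {s1,s2,s5,s8} and {s3,s10}.
Refine {s0,s7,s9} on symbol b: members go to different blocks, giving {s0} and {s7} and {s9}.
Split {s1,s2,s5,s8} by δ(·,a) → {s1,s8} and {s2,s5}.
Split {s2,s5} by δ(·,b) → {s2} and {s5}.
Stable partition: {s1,s8} | {s4} | {s0} | {s6} | {s3,s10} | {s7} | {s9} | {s2} | {s5} — 9 equivalence classes.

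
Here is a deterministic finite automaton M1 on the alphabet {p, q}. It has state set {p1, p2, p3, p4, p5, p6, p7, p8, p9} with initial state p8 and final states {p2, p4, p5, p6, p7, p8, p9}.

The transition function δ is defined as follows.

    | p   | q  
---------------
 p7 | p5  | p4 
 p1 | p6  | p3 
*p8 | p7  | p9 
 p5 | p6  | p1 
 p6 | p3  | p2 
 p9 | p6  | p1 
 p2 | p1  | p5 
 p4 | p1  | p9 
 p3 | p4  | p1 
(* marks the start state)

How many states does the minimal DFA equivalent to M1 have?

7

Every state is reachable, so we keep all 9.
Initial partition by acceptance: {p2,p4,p5,p6,p7,p8,p9} | {p1,p3}.
Refine {p2,p4,p5,p6,p7,p8,p9} on symbol p: members go to different blocks, giving {p5,p7,p8,p9} and {p2,p4,p6}.
Split {p5,p7,p8,p9} by δ(·,p) → {p5,p9} and {p7,p8}.
Split {p2,p4,p6} by δ(·,q) → {p2,p4} and {p6}.
Refine {p1,p3} on symbol p: members go to different blocks, giving {p1} and {p3}.
On input p, block {p7,p8} splits into {p7} and {p8}.
Stable partition: {p5,p9} | {p1} | {p2,p4} | {p7} | {p6} | {p3} | {p8} — 7 equivalence classes.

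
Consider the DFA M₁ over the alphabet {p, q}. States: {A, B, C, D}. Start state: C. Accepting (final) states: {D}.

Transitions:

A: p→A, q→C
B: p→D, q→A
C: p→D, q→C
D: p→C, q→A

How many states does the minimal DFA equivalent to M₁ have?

First remove the unreachable states {B}; 3 states remain.
Start with accepting vs non-accepting: {D} | {A,C}.
On input p, block {A,C} splits into {A} and {C}.
Stable partition: {D} | {A} | {C} — 3 equivalence classes.

3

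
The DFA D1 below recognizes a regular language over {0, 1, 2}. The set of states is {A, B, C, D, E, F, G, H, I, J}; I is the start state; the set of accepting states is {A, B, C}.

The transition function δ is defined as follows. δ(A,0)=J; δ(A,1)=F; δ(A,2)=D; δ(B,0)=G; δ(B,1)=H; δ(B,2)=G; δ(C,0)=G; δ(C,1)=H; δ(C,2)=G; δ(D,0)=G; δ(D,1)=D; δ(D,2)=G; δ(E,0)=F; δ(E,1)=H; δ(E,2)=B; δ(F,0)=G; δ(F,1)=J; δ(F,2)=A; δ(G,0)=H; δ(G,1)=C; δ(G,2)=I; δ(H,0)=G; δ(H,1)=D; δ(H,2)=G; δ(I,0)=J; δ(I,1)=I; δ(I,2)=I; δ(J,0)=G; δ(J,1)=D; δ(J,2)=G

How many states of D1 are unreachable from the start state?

Starting at I and following transitions, the reachable set is {C, D, G, H, I, J}. That leaves A, B, E, F unreachable — 4 in total.

4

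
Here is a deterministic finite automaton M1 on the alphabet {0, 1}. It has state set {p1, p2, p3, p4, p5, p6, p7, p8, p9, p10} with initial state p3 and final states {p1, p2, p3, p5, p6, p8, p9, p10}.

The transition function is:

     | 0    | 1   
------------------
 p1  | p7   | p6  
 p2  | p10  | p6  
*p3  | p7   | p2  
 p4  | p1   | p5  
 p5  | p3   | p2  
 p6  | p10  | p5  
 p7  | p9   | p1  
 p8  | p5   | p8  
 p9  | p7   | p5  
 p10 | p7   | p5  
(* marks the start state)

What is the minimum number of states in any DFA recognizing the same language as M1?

Reachable states from the start: {p1,p2,p3,p5,p6,p7,p9,p10}. Unreachable: {p4,p8} — drop them.
Start with accepting vs non-accepting: {p1,p2,p3,p5,p6,p9,p10} | {p7}.
Split {p1,p2,p3,p5,p6,p9,p10} by δ(·,0) → {p1,p3,p9,p10} and {p2,p5,p6}.
Stable partition: {p1,p3,p9,p10} | {p7} | {p2,p5,p6} — 3 equivalence classes.

3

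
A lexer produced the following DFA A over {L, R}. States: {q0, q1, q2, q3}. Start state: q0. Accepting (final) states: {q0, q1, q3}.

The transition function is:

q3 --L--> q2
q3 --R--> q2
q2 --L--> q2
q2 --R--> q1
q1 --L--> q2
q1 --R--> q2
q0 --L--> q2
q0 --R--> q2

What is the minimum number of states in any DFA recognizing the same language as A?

States {q3} cannot be reached from the start state, so discard them.
Start with accepting vs non-accepting: {q0,q1} | {q2}.
No further refinement is possible. Final partition (2 blocks): {q0,q1} | {q2}.

2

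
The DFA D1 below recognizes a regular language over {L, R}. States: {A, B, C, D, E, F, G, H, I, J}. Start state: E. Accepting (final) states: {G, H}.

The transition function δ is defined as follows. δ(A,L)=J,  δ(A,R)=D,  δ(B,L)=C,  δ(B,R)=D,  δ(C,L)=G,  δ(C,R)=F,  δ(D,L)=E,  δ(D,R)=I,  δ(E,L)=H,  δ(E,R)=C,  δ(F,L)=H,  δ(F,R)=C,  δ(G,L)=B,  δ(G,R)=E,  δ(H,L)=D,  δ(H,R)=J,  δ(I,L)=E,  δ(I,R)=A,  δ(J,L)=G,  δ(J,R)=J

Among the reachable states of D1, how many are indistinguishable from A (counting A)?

4

Every state is reachable, so we keep all 10.
Initial partition by acceptance: {G,H} | {A,B,C,D,E,F,I,J}.
On input L, block {A,B,C,D,E,F,I,J} splits into {A,B,D,I} and {C,E,F,J}.
The partition is now stable with 3 blocks: {G,H} | {A,B,D,I} | {C,E,F,J}.
State A belongs to the block {A,B,D,I}, which has 4 states.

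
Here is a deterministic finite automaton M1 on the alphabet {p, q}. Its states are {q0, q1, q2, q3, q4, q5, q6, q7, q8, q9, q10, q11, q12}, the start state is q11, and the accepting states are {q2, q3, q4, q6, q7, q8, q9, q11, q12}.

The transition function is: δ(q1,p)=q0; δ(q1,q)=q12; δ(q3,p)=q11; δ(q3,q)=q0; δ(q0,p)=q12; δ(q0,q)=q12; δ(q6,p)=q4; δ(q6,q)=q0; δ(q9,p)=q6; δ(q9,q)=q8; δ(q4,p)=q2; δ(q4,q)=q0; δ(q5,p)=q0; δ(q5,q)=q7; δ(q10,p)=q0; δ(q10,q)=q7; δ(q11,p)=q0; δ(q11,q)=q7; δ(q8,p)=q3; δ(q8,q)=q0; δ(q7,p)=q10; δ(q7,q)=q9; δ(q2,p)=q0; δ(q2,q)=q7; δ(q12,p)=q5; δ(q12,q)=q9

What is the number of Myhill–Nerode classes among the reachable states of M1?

7

States {q1} cannot be reached from the start state, so discard them.
P0 = {q2,q3,q4,q6,q7,q8,q9,q11,q12} | {q0,q5,q10}.
Split {q2,q3,q4,q6,q7,q8,q9,q11,q12} by δ(·,p) → {q3,q4,q6,q8,q9} and {q2,q7,q11,q12}.
Refine {q3,q4,q6,q8,q9} on symbol p: members go to different blocks, giving {q6,q8,q9} and {q3,q4}.
Split {q6,q8,q9} by δ(·,p) → {q6,q8} and {q9}.
Split {q0,q5,q10} by δ(·,p) → {q5,q10} and {q0}.
Refine {q2,q7,q11,q12} on symbol p: members go to different blocks, giving {q2,q11} and {q7,q12}.
Stable partition: {q6,q8} | {q5,q10} | {q2,q11} | {q3,q4} | {q9} | {q0} | {q7,q12} — 7 equivalence classes.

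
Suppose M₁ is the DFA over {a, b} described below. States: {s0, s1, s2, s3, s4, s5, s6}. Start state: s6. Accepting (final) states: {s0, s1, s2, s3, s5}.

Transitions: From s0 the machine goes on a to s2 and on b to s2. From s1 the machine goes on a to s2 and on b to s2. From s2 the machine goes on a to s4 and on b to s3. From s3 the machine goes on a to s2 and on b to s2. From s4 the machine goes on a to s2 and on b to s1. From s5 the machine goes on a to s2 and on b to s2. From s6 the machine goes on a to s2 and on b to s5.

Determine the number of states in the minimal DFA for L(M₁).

Reachable states from the start: {s1,s2,s3,s4,s5,s6}. Unreachable: {s0} — drop them.
P0 = {s1,s2,s3,s5} | {s4,s6}.
Refine {s1,s2,s3,s5} on symbol a: members go to different blocks, giving {s1,s3,s5} and {s2}.
The partition is now stable with 3 blocks: {s1,s3,s5} | {s4,s6} | {s2}.

3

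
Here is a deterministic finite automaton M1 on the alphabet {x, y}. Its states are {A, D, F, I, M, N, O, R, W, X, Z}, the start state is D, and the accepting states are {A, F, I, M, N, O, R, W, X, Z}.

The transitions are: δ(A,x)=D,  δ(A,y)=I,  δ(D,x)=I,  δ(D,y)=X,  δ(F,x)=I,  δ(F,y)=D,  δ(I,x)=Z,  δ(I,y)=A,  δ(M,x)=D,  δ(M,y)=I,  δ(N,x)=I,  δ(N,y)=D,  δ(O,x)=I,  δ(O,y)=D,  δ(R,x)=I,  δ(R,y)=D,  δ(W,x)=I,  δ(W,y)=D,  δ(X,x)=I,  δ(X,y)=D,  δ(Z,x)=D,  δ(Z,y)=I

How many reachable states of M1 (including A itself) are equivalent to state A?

States {F,M,N,O,R,W} cannot be reached from the start state, so discard them.
Start with accepting vs non-accepting: {A,I,X,Z} | {D}.
Refine {A,I,X,Z} on symbol x: members go to different blocks, giving {A,Z} and {I,X}.
On input x, block {I,X} splits into {X} and {I}.
Stable partition: {A,Z} | {D} | {X} | {I} — 4 equivalence classes.
The equivalence class containing A is {A,Z}, of size 2.

2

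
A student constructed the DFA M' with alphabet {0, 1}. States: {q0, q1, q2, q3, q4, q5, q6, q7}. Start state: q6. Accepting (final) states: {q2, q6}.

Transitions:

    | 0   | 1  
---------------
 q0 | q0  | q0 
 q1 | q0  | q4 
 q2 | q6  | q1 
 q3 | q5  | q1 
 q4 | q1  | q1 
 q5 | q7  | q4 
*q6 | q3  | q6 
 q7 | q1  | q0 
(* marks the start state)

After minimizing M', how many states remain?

Reachable states from the start: {q0,q1,q3,q4,q5,q6,q7}. Unreachable: {q2} — drop them.
P0 = {q6} | {q0,q1,q3,q4,q5,q7}.
Stable partition: {q6} | {q0,q1,q3,q4,q5,q7} — 2 equivalence classes.

2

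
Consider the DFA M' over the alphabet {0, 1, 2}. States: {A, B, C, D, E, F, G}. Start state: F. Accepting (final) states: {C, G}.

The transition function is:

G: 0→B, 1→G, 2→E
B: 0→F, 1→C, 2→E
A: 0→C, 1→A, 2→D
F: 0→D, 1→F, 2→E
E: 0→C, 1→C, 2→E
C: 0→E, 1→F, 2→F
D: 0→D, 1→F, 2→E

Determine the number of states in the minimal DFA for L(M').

Reachable states from the start: {C,D,E,F}. Unreachable: {A,B,G} — drop them.
P0 = {C} | {D,E,F}.
Split {D,E,F} by δ(·,0) → {D,F} and {E}.
No further refinement is possible. Final partition (3 blocks): {C} | {D,F} | {E}.

3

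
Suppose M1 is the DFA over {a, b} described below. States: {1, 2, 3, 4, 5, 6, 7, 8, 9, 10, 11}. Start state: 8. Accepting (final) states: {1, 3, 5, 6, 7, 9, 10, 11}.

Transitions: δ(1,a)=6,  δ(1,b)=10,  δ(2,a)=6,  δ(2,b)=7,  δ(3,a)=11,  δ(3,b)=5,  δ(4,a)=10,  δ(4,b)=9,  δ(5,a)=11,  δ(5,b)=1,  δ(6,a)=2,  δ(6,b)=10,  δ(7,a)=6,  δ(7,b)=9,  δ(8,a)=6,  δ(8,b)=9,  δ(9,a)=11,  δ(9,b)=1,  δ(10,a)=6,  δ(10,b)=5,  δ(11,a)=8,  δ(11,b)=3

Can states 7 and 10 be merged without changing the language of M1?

Yes

Reachable states from the start: {1,2,3,5,6,7,8,9,10,11}. Unreachable: {4} — drop them.
Initial partition by acceptance: {1,3,5,6,7,9,10,11} | {2,8}.
Refine {1,3,5,6,7,9,10,11} on symbol a: members go to different blocks, giving {1,3,5,7,9,10} and {6,11}.
Stable partition: {1,3,5,7,9,10} | {2,8} | {6,11} — 3 equivalence classes.
7 and 10 lie in the same block of the stable partition, so they are equivalent — no string distinguishes them.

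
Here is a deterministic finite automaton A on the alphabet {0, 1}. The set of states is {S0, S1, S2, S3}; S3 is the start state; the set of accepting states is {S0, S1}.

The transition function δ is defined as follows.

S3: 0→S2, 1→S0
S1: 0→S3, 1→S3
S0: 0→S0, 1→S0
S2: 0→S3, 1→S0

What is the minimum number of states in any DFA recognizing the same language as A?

2

States {S1} cannot be reached from the start state, so discard them.
Start with accepting vs non-accepting: {S0} | {S2,S3}.
The partition is now stable with 2 blocks: {S0} | {S2,S3}.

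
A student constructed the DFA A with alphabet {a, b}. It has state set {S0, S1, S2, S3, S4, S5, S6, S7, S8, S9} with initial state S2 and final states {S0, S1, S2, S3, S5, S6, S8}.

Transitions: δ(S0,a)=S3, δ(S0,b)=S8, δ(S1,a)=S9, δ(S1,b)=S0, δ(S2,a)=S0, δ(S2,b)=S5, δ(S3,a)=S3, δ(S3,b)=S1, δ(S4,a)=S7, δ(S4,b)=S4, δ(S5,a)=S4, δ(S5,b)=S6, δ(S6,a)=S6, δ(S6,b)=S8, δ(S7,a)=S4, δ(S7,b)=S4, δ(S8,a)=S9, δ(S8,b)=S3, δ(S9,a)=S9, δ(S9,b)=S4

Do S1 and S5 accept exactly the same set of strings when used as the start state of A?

Every state is reachable, so we keep all 10.
Initial partition by acceptance: {S0,S1,S2,S3,S5,S6,S8} | {S4,S7,S9}.
Split {S0,S1,S2,S3,S5,S6,S8} by δ(·,a) → {S0,S2,S3,S6} and {S1,S5,S8}.
The partition is now stable with 3 blocks: {S0,S2,S3,S6} | {S4,S7,S9} | {S1,S5,S8}.
S1 and S5 lie in the same block of the stable partition, so they are equivalent — no string distinguishes them.

Yes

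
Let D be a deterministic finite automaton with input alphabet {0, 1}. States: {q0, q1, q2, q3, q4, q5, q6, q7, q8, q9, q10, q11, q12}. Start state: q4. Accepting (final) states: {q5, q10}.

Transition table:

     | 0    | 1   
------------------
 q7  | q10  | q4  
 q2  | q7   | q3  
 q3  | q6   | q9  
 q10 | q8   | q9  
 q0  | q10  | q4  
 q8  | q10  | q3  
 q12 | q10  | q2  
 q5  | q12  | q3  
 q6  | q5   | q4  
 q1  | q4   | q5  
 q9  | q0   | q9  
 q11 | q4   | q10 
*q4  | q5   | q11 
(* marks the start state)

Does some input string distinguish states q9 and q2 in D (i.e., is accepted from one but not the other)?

No

States {q1} cannot be reached from the start state, so discard them.
Start with accepting vs non-accepting: {q5,q10} | {q0,q2,q3,q4,q6,q7,q8,q9,q11,q12}.
On input 0, block {q0,q2,q3,q4,q6,q7,q8,q9,q11,q12} splits into {q0,q4,q6,q7,q8,q12} and {q2,q3,q9,q11}.
Split {q0,q4,q6,q7,q8,q12} by δ(·,1) → {q0,q6,q7} and {q4,q8,q12}.
Split {q2,q3,q9,q11} by δ(·,0) → {q2,q3,q9} and {q11}.
On input 1, block {q4,q8,q12} splits into {q8,q12} and {q4}.
No further refinement is possible. Final partition (6 blocks): {q5,q10} | {q0,q6,q7} | {q2,q3,q9} | {q8,q12} | {q11} | {q4}.
q9 and q2 lie in the same block of the stable partition, so they are equivalent — no string distinguishes them.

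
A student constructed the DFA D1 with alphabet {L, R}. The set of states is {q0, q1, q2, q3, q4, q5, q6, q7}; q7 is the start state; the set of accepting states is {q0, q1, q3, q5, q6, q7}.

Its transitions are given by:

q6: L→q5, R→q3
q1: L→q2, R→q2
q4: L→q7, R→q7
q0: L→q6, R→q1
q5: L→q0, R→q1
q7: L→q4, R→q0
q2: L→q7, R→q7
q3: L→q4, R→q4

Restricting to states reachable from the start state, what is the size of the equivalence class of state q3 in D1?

Every state is reachable, so we keep all 8.
Start with accepting vs non-accepting: {q0,q1,q3,q5,q6,q7} | {q2,q4}.
Split {q0,q1,q3,q5,q6,q7} by δ(·,L) → {q0,q5,q6} and {q1,q3,q7}.
Split {q1,q3,q7} by δ(·,R) → {q1,q3} and {q7}.
Stable partition: {q0,q5,q6} | {q2,q4} | {q1,q3} | {q7} — 4 equivalence classes.
State q3 belongs to the block {q1,q3}, which has 2 states.

2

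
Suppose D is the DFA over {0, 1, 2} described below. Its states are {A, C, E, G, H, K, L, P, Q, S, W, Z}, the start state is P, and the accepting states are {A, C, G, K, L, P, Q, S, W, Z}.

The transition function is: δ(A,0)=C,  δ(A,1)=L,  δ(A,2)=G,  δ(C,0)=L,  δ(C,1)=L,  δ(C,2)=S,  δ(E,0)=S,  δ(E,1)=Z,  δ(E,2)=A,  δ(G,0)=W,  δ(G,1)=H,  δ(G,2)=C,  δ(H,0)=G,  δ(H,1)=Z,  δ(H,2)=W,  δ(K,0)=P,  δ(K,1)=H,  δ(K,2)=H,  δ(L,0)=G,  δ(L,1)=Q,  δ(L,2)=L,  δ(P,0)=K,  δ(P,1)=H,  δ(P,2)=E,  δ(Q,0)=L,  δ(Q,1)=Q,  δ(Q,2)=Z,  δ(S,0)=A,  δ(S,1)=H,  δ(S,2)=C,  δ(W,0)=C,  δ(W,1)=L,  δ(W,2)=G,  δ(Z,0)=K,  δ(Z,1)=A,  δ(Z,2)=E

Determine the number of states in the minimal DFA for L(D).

8

P0 = {A,C,G,K,L,P,Q,S,W,Z} | {E,H}.
Split {A,C,G,K,L,P,Q,S,W,Z} by δ(·,1) → {A,C,L,Q,W,Z} and {G,K,P,S}.
Split {A,C,L,Q,W,Z} by δ(·,0) → {A,C,Q,W} and {L,Z}.
Refine {A,C,Q,W} on symbol 0: members go to different blocks, giving {A,W} and {C,Q}.
On input 0, block {G,K,P,S} splits into {K,P} and {G,S}.
Refine {L,Z} on symbol 0: members go to different blocks, giving {Z} and {L}.
Split {C,Q} by δ(·,1) → {C} and {Q}.
Stable partition: {A,W} | {E,H} | {K,P} | {Z} | {C} | {G,S} | {L} | {Q} — 8 equivalence classes.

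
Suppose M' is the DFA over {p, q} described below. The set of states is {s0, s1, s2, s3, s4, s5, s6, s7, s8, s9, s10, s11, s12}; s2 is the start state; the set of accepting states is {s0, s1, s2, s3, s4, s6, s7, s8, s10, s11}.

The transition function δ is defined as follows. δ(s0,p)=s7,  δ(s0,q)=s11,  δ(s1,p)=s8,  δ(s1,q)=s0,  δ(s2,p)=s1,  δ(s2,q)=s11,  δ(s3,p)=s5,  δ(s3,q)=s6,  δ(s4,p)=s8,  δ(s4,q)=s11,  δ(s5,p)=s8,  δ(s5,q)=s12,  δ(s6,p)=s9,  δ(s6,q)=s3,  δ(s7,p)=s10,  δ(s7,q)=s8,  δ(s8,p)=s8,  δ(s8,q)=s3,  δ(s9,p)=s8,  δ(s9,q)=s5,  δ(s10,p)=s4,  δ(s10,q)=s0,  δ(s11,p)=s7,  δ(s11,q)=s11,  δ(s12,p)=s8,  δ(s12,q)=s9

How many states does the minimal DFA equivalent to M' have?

7

Every state is reachable, so we keep all 13.
P0 = {s0,s1,s2,s3,s4,s6,s7,s8,s10,s11} | {s5,s9,s12}.
On input p, block {s0,s1,s2,s3,s4,s6,s7,s8,s10,s11} splits into {s0,s1,s2,s4,s7,s8,s10,s11} and {s3,s6}.
Refine {s0,s1,s2,s4,s7,s8,s10,s11} on symbol q: members go to different blocks, giving {s0,s1,s2,s4,s7,s10,s11} and {s8}.
On input p, block {s0,s1,s2,s4,s7,s10,s11} splits into {s0,s2,s7,s10,s11} and {s1,s4}.
On input p, block {s0,s2,s7,s10,s11} splits into {s0,s7,s11} and {s2,s10}.
Refine {s0,s7,s11} on symbol p: members go to different blocks, giving {s0,s11} and {s7}.
No further refinement is possible. Final partition (7 blocks): {s0,s11} | {s5,s9,s12} | {s3,s6} | {s8} | {s1,s4} | {s2,s10} | {s7}.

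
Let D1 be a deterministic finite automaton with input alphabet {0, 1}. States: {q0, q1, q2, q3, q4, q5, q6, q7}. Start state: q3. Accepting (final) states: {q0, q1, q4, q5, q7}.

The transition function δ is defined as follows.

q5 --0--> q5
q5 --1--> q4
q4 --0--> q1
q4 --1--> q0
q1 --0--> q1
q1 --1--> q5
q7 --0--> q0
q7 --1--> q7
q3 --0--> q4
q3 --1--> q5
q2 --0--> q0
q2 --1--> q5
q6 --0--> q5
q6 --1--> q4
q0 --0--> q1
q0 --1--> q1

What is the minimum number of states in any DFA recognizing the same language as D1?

Reachable states from the start: {q0,q1,q3,q4,q5}. Unreachable: {q2,q6,q7} — drop them.
Start with accepting vs non-accepting: {q0,q1,q4,q5} | {q3}.
No further refinement is possible. Final partition (2 blocks): {q0,q1,q4,q5} | {q3}.

2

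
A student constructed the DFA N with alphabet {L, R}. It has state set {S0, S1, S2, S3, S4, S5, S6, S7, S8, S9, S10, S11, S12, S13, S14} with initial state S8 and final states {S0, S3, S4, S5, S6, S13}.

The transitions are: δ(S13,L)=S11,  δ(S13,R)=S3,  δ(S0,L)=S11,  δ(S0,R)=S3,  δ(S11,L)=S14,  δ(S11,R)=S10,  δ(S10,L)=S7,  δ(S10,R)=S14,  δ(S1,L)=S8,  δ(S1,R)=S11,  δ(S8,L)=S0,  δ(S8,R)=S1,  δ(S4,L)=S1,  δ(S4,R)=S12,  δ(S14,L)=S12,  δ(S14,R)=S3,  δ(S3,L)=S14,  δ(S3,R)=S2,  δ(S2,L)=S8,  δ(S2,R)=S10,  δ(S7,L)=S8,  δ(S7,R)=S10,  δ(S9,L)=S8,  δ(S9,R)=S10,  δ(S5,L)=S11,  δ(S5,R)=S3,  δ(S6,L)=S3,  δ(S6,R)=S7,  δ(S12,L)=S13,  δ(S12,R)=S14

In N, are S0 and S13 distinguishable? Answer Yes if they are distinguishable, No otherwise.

States {S4,S5,S6,S9} cannot be reached from the start state, so discard them.
Initial partition by acceptance: {S0,S3,S13} | {S1,S2,S7,S8,S10,S11,S12,S14}.
Split {S0,S3,S13} by δ(·,R) → {S0,S13} and {S3}.
Refine {S1,S2,S7,S8,S10,S11,S12,S14} on symbol L: members go to different blocks, giving {S1,S2,S7,S10,S11,S14} and {S8,S12}.
Split {S1,S2,S7,S10,S11,S14} by δ(·,L) → {S1,S2,S7,S14} and {S10,S11}.
Split {S1,S2,S7,S14} by δ(·,R) → {S1,S2,S7} and {S14}.
On input R, block {S8,S12} splits into {S8} and {S12}.
Refine {S10,S11} on symbol L: members go to different blocks, giving {S10} and {S11}.
On input R, block {S1,S2,S7} splits into {S2,S7} and {S1}.
Stable partition: {S0,S13} | {S2,S7} | {S3} | {S8} | {S10} | {S14} | {S12} | {S11} | {S1} — 9 equivalence classes.
S0 and S13 lie in the same block of the stable partition, so they are equivalent — no string distinguishes them.

No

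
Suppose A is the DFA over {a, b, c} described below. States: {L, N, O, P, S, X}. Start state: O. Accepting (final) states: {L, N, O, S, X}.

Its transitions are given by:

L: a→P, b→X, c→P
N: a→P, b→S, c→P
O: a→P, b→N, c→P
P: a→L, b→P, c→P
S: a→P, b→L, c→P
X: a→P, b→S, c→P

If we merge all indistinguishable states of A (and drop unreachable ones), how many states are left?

2

All states are reachable from the start state.
Initial partition by acceptance: {L,N,O,S,X} | {P}.
The partition is now stable with 2 blocks: {L,N,O,S,X} | {P}.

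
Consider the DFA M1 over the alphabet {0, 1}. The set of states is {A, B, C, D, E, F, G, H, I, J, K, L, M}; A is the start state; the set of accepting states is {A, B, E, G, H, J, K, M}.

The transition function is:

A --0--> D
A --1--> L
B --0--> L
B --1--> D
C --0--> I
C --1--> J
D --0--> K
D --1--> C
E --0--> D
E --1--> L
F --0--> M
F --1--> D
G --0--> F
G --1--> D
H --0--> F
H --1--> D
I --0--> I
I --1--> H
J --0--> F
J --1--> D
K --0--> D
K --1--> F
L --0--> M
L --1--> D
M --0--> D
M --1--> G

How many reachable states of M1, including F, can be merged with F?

2

States {B,E} cannot be reached from the start state, so discard them.
P0 = {A,G,H,J,K,M} | {C,D,F,I,L}.
Refine {A,G,H,J,K,M} on symbol 1: members go to different blocks, giving {A,G,H,J,K} and {M}.
Split {C,D,F,I,L} by δ(·,0) → {C,I} and {F,L} and {D}.
Split {A,G,H,J,K} by δ(·,0) → {G,H,J} and {A,K}.
Stable partition: {G,H,J} | {C,I} | {M} | {F,L} | {D} | {A,K} — 6 equivalence classes.
The equivalence class containing F is {F,L}, of size 2.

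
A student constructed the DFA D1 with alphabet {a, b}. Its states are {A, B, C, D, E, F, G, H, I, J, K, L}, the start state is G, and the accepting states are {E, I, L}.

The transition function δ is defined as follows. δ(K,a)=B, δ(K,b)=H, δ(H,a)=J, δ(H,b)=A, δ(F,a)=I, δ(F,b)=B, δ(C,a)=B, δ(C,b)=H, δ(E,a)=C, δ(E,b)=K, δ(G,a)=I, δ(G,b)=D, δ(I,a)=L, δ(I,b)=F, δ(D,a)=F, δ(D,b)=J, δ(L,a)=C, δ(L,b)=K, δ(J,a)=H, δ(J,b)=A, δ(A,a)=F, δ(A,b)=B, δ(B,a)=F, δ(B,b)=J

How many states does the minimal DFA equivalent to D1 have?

Reachable states from the start: {A,B,C,D,F,G,H,I,J,K,L}. Unreachable: {E} — drop them.
Start with accepting vs non-accepting: {I,L} | {A,B,C,D,F,G,H,J,K}.
On input a, block {I,L} splits into {I} and {L}.
On input a, block {A,B,C,D,F,G,H,J,K} splits into {A,B,C,D,H,J,K} and {F,G}.
On input a, block {A,B,C,D,H,J,K} splits into {C,H,J,K} and {A,B,D}.
Refine {C,H,J,K} on symbol a: members go to different blocks, giving {C,K} and {H,J}.
Refine {A,B,D} on symbol b: members go to different blocks, giving {B,D} and {A}.
No further refinement is possible. Final partition (7 blocks): {I} | {C,K} | {L} | {F,G} | {B,D} | {H,J} | {A}.

7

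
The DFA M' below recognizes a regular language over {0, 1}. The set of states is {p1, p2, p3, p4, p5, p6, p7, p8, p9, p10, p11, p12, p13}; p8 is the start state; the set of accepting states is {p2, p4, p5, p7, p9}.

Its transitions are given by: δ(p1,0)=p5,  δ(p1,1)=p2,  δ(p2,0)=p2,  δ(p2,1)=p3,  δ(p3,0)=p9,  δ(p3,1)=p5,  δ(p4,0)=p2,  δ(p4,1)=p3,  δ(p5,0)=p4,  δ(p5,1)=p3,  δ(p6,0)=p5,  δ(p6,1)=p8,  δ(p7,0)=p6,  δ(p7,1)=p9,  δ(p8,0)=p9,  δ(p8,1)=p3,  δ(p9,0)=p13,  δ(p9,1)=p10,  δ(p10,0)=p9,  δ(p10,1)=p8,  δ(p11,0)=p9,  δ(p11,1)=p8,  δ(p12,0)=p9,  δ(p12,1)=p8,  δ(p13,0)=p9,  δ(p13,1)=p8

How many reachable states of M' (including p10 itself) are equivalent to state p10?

States {p1,p6,p7,p11,p12} cannot be reached from the start state, so discard them.
Initial partition by acceptance: {p2,p4,p5,p9} | {p3,p8,p10,p13}.
On input 0, block {p2,p4,p5,p9} splits into {p2,p4,p5} and {p9}.
On input 1, block {p3,p8,p10,p13} splits into {p8,p10,p13} and {p3}.
On input 1, block {p8,p10,p13} splits into {p10,p13} and {p8}.
Stable partition: {p2,p4,p5} | {p10,p13} | {p9} | {p3} | {p8} — 5 equivalence classes.
State p10 belongs to the block {p10,p13}, which has 2 states.

2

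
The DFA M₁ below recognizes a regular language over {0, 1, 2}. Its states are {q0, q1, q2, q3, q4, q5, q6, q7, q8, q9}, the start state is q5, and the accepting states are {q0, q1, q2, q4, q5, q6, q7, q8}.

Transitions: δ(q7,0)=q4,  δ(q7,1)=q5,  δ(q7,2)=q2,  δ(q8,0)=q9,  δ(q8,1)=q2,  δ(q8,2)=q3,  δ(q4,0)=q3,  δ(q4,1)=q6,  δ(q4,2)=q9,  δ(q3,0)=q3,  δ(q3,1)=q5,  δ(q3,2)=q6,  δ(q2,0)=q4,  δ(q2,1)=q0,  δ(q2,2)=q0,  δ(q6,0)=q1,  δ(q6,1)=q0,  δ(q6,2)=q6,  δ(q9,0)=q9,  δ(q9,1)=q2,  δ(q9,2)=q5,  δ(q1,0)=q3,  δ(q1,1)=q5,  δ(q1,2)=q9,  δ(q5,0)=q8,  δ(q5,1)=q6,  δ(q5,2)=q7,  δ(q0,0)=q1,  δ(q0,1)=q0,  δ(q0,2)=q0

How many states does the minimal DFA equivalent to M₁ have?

Every state is reachable, so we keep all 10.
Start with accepting vs non-accepting: {q0,q1,q2,q4,q5,q6,q7,q8} | {q3,q9}.
Refine {q0,q1,q2,q4,q5,q6,q7,q8} on symbol 0: members go to different blocks, giving {q0,q2,q5,q6,q7} and {q1,q4,q8}.
No further refinement is possible. Final partition (3 blocks): {q0,q2,q5,q6,q7} | {q3,q9} | {q1,q4,q8}.

3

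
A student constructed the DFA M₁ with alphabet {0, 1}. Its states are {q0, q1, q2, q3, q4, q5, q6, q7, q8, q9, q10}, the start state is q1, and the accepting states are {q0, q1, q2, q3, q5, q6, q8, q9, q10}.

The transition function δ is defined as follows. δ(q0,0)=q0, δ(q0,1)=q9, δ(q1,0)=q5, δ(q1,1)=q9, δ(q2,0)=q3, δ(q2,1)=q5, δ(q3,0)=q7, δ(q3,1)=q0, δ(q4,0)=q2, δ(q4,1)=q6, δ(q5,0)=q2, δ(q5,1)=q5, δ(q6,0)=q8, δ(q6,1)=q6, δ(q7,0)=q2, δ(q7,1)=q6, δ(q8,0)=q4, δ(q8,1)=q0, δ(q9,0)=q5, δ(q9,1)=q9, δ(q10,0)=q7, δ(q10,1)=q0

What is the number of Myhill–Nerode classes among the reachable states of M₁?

7

States {q10} cannot be reached from the start state, so discard them.
Start with accepting vs non-accepting: {q0,q1,q2,q3,q5,q6,q8,q9} | {q4,q7}.
Refine {q0,q1,q2,q3,q5,q6,q8,q9} on symbol 0: members go to different blocks, giving {q0,q1,q2,q5,q6,q9} and {q3,q8}.
Split {q0,q1,q2,q5,q6,q9} by δ(·,0) → {q0,q1,q5,q9} and {q2,q6}.
Split {q0,q1,q5,q9} by δ(·,0) → {q0,q1,q9} and {q5}.
On input 0, block {q0,q1,q9} splits into {q1,q9} and {q0}.
Refine {q2,q6} on symbol 1: members go to different blocks, giving {q2} and {q6}.
The partition is now stable with 7 blocks: {q1,q9} | {q4,q7} | {q3,q8} | {q2} | {q5} | {q0} | {q6}.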